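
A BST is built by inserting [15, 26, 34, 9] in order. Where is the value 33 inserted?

Starting tree (level order): [15, 9, 26, None, None, None, 34]
Insertion path: 15 -> 26 -> 34
Result: insert 33 as left child of 34
Final tree (level order): [15, 9, 26, None, None, None, 34, 33]


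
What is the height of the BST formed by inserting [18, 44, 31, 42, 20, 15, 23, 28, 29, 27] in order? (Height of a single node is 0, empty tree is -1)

Insertion order: [18, 44, 31, 42, 20, 15, 23, 28, 29, 27]
Tree (level-order array): [18, 15, 44, None, None, 31, None, 20, 42, None, 23, None, None, None, 28, 27, 29]
Compute height bottom-up (empty subtree = -1):
  height(15) = 1 + max(-1, -1) = 0
  height(27) = 1 + max(-1, -1) = 0
  height(29) = 1 + max(-1, -1) = 0
  height(28) = 1 + max(0, 0) = 1
  height(23) = 1 + max(-1, 1) = 2
  height(20) = 1 + max(-1, 2) = 3
  height(42) = 1 + max(-1, -1) = 0
  height(31) = 1 + max(3, 0) = 4
  height(44) = 1 + max(4, -1) = 5
  height(18) = 1 + max(0, 5) = 6
Height = 6


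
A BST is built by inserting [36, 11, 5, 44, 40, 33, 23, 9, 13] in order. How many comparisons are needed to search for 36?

Search path for 36: 36
Found: True
Comparisons: 1


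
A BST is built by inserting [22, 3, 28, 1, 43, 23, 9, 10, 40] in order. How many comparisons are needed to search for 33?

Search path for 33: 22 -> 28 -> 43 -> 40
Found: False
Comparisons: 4


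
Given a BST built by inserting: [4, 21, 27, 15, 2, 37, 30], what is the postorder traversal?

Tree insertion order: [4, 21, 27, 15, 2, 37, 30]
Tree (level-order array): [4, 2, 21, None, None, 15, 27, None, None, None, 37, 30]
Postorder traversal: [2, 15, 30, 37, 27, 21, 4]


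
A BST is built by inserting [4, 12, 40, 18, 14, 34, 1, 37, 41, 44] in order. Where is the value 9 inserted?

Starting tree (level order): [4, 1, 12, None, None, None, 40, 18, 41, 14, 34, None, 44, None, None, None, 37]
Insertion path: 4 -> 12
Result: insert 9 as left child of 12
Final tree (level order): [4, 1, 12, None, None, 9, 40, None, None, 18, 41, 14, 34, None, 44, None, None, None, 37]


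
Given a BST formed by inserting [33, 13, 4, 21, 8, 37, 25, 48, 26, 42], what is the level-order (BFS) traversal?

Tree insertion order: [33, 13, 4, 21, 8, 37, 25, 48, 26, 42]
Tree (level-order array): [33, 13, 37, 4, 21, None, 48, None, 8, None, 25, 42, None, None, None, None, 26]
BFS from the root, enqueuing left then right child of each popped node:
  queue [33] -> pop 33, enqueue [13, 37], visited so far: [33]
  queue [13, 37] -> pop 13, enqueue [4, 21], visited so far: [33, 13]
  queue [37, 4, 21] -> pop 37, enqueue [48], visited so far: [33, 13, 37]
  queue [4, 21, 48] -> pop 4, enqueue [8], visited so far: [33, 13, 37, 4]
  queue [21, 48, 8] -> pop 21, enqueue [25], visited so far: [33, 13, 37, 4, 21]
  queue [48, 8, 25] -> pop 48, enqueue [42], visited so far: [33, 13, 37, 4, 21, 48]
  queue [8, 25, 42] -> pop 8, enqueue [none], visited so far: [33, 13, 37, 4, 21, 48, 8]
  queue [25, 42] -> pop 25, enqueue [26], visited so far: [33, 13, 37, 4, 21, 48, 8, 25]
  queue [42, 26] -> pop 42, enqueue [none], visited so far: [33, 13, 37, 4, 21, 48, 8, 25, 42]
  queue [26] -> pop 26, enqueue [none], visited so far: [33, 13, 37, 4, 21, 48, 8, 25, 42, 26]
Result: [33, 13, 37, 4, 21, 48, 8, 25, 42, 26]


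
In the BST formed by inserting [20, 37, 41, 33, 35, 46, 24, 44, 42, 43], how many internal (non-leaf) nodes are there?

Tree built from: [20, 37, 41, 33, 35, 46, 24, 44, 42, 43]
Tree (level-order array): [20, None, 37, 33, 41, 24, 35, None, 46, None, None, None, None, 44, None, 42, None, None, 43]
Rule: An internal node has at least one child.
Per-node child counts:
  node 20: 1 child(ren)
  node 37: 2 child(ren)
  node 33: 2 child(ren)
  node 24: 0 child(ren)
  node 35: 0 child(ren)
  node 41: 1 child(ren)
  node 46: 1 child(ren)
  node 44: 1 child(ren)
  node 42: 1 child(ren)
  node 43: 0 child(ren)
Matching nodes: [20, 37, 33, 41, 46, 44, 42]
Count of internal (non-leaf) nodes: 7


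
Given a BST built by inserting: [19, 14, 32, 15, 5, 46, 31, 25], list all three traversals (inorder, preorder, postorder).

Tree insertion order: [19, 14, 32, 15, 5, 46, 31, 25]
Tree (level-order array): [19, 14, 32, 5, 15, 31, 46, None, None, None, None, 25]
Inorder (L, root, R): [5, 14, 15, 19, 25, 31, 32, 46]
Preorder (root, L, R): [19, 14, 5, 15, 32, 31, 25, 46]
Postorder (L, R, root): [5, 15, 14, 25, 31, 46, 32, 19]


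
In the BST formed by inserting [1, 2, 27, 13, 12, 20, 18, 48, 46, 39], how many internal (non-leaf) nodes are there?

Tree built from: [1, 2, 27, 13, 12, 20, 18, 48, 46, 39]
Tree (level-order array): [1, None, 2, None, 27, 13, 48, 12, 20, 46, None, None, None, 18, None, 39]
Rule: An internal node has at least one child.
Per-node child counts:
  node 1: 1 child(ren)
  node 2: 1 child(ren)
  node 27: 2 child(ren)
  node 13: 2 child(ren)
  node 12: 0 child(ren)
  node 20: 1 child(ren)
  node 18: 0 child(ren)
  node 48: 1 child(ren)
  node 46: 1 child(ren)
  node 39: 0 child(ren)
Matching nodes: [1, 2, 27, 13, 20, 48, 46]
Count of internal (non-leaf) nodes: 7


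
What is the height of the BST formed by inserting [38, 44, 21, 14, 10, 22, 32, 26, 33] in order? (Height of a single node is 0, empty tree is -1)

Insertion order: [38, 44, 21, 14, 10, 22, 32, 26, 33]
Tree (level-order array): [38, 21, 44, 14, 22, None, None, 10, None, None, 32, None, None, 26, 33]
Compute height bottom-up (empty subtree = -1):
  height(10) = 1 + max(-1, -1) = 0
  height(14) = 1 + max(0, -1) = 1
  height(26) = 1 + max(-1, -1) = 0
  height(33) = 1 + max(-1, -1) = 0
  height(32) = 1 + max(0, 0) = 1
  height(22) = 1 + max(-1, 1) = 2
  height(21) = 1 + max(1, 2) = 3
  height(44) = 1 + max(-1, -1) = 0
  height(38) = 1 + max(3, 0) = 4
Height = 4


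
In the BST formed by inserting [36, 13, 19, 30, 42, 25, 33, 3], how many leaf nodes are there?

Tree built from: [36, 13, 19, 30, 42, 25, 33, 3]
Tree (level-order array): [36, 13, 42, 3, 19, None, None, None, None, None, 30, 25, 33]
Rule: A leaf has 0 children.
Per-node child counts:
  node 36: 2 child(ren)
  node 13: 2 child(ren)
  node 3: 0 child(ren)
  node 19: 1 child(ren)
  node 30: 2 child(ren)
  node 25: 0 child(ren)
  node 33: 0 child(ren)
  node 42: 0 child(ren)
Matching nodes: [3, 25, 33, 42]
Count of leaf nodes: 4


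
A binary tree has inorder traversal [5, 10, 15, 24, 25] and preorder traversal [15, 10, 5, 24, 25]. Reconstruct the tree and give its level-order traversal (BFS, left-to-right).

Inorder:  [5, 10, 15, 24, 25]
Preorder: [15, 10, 5, 24, 25]
Algorithm: preorder visits root first, so consume preorder in order;
for each root, split the current inorder slice at that value into
left-subtree inorder and right-subtree inorder, then recurse.
Recursive splits:
  root=15; inorder splits into left=[5, 10], right=[24, 25]
  root=10; inorder splits into left=[5], right=[]
  root=5; inorder splits into left=[], right=[]
  root=24; inorder splits into left=[], right=[25]
  root=25; inorder splits into left=[], right=[]
Reconstructed level-order: [15, 10, 24, 5, 25]


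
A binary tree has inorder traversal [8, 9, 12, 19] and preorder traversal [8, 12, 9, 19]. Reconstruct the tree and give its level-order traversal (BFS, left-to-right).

Inorder:  [8, 9, 12, 19]
Preorder: [8, 12, 9, 19]
Algorithm: preorder visits root first, so consume preorder in order;
for each root, split the current inorder slice at that value into
left-subtree inorder and right-subtree inorder, then recurse.
Recursive splits:
  root=8; inorder splits into left=[], right=[9, 12, 19]
  root=12; inorder splits into left=[9], right=[19]
  root=9; inorder splits into left=[], right=[]
  root=19; inorder splits into left=[], right=[]
Reconstructed level-order: [8, 12, 9, 19]


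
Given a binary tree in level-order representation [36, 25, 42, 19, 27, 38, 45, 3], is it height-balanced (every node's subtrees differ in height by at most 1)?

Tree (level-order array): [36, 25, 42, 19, 27, 38, 45, 3]
Definition: a tree is height-balanced if, at every node, |h(left) - h(right)| <= 1 (empty subtree has height -1).
Bottom-up per-node check:
  node 3: h_left=-1, h_right=-1, diff=0 [OK], height=0
  node 19: h_left=0, h_right=-1, diff=1 [OK], height=1
  node 27: h_left=-1, h_right=-1, diff=0 [OK], height=0
  node 25: h_left=1, h_right=0, diff=1 [OK], height=2
  node 38: h_left=-1, h_right=-1, diff=0 [OK], height=0
  node 45: h_left=-1, h_right=-1, diff=0 [OK], height=0
  node 42: h_left=0, h_right=0, diff=0 [OK], height=1
  node 36: h_left=2, h_right=1, diff=1 [OK], height=3
All nodes satisfy the balance condition.
Result: Balanced


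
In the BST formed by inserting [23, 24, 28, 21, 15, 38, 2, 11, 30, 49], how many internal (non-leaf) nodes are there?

Tree built from: [23, 24, 28, 21, 15, 38, 2, 11, 30, 49]
Tree (level-order array): [23, 21, 24, 15, None, None, 28, 2, None, None, 38, None, 11, 30, 49]
Rule: An internal node has at least one child.
Per-node child counts:
  node 23: 2 child(ren)
  node 21: 1 child(ren)
  node 15: 1 child(ren)
  node 2: 1 child(ren)
  node 11: 0 child(ren)
  node 24: 1 child(ren)
  node 28: 1 child(ren)
  node 38: 2 child(ren)
  node 30: 0 child(ren)
  node 49: 0 child(ren)
Matching nodes: [23, 21, 15, 2, 24, 28, 38]
Count of internal (non-leaf) nodes: 7


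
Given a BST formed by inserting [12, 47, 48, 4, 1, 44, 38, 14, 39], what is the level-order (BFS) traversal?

Tree insertion order: [12, 47, 48, 4, 1, 44, 38, 14, 39]
Tree (level-order array): [12, 4, 47, 1, None, 44, 48, None, None, 38, None, None, None, 14, 39]
BFS from the root, enqueuing left then right child of each popped node:
  queue [12] -> pop 12, enqueue [4, 47], visited so far: [12]
  queue [4, 47] -> pop 4, enqueue [1], visited so far: [12, 4]
  queue [47, 1] -> pop 47, enqueue [44, 48], visited so far: [12, 4, 47]
  queue [1, 44, 48] -> pop 1, enqueue [none], visited so far: [12, 4, 47, 1]
  queue [44, 48] -> pop 44, enqueue [38], visited so far: [12, 4, 47, 1, 44]
  queue [48, 38] -> pop 48, enqueue [none], visited so far: [12, 4, 47, 1, 44, 48]
  queue [38] -> pop 38, enqueue [14, 39], visited so far: [12, 4, 47, 1, 44, 48, 38]
  queue [14, 39] -> pop 14, enqueue [none], visited so far: [12, 4, 47, 1, 44, 48, 38, 14]
  queue [39] -> pop 39, enqueue [none], visited so far: [12, 4, 47, 1, 44, 48, 38, 14, 39]
Result: [12, 4, 47, 1, 44, 48, 38, 14, 39]


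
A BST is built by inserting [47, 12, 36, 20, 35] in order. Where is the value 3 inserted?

Starting tree (level order): [47, 12, None, None, 36, 20, None, None, 35]
Insertion path: 47 -> 12
Result: insert 3 as left child of 12
Final tree (level order): [47, 12, None, 3, 36, None, None, 20, None, None, 35]


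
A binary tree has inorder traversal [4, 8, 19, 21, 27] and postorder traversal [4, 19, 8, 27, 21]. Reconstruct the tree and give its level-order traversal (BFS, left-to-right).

Inorder:   [4, 8, 19, 21, 27]
Postorder: [4, 19, 8, 27, 21]
Algorithm: postorder visits root last, so walk postorder right-to-left;
each value is the root of the current inorder slice — split it at that
value, recurse on the right subtree first, then the left.
Recursive splits:
  root=21; inorder splits into left=[4, 8, 19], right=[27]
  root=27; inorder splits into left=[], right=[]
  root=8; inorder splits into left=[4], right=[19]
  root=19; inorder splits into left=[], right=[]
  root=4; inorder splits into left=[], right=[]
Reconstructed level-order: [21, 8, 27, 4, 19]


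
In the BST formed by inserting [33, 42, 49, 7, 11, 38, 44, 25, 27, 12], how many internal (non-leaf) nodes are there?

Tree built from: [33, 42, 49, 7, 11, 38, 44, 25, 27, 12]
Tree (level-order array): [33, 7, 42, None, 11, 38, 49, None, 25, None, None, 44, None, 12, 27]
Rule: An internal node has at least one child.
Per-node child counts:
  node 33: 2 child(ren)
  node 7: 1 child(ren)
  node 11: 1 child(ren)
  node 25: 2 child(ren)
  node 12: 0 child(ren)
  node 27: 0 child(ren)
  node 42: 2 child(ren)
  node 38: 0 child(ren)
  node 49: 1 child(ren)
  node 44: 0 child(ren)
Matching nodes: [33, 7, 11, 25, 42, 49]
Count of internal (non-leaf) nodes: 6


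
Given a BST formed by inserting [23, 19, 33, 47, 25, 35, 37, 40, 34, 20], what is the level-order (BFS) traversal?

Tree insertion order: [23, 19, 33, 47, 25, 35, 37, 40, 34, 20]
Tree (level-order array): [23, 19, 33, None, 20, 25, 47, None, None, None, None, 35, None, 34, 37, None, None, None, 40]
BFS from the root, enqueuing left then right child of each popped node:
  queue [23] -> pop 23, enqueue [19, 33], visited so far: [23]
  queue [19, 33] -> pop 19, enqueue [20], visited so far: [23, 19]
  queue [33, 20] -> pop 33, enqueue [25, 47], visited so far: [23, 19, 33]
  queue [20, 25, 47] -> pop 20, enqueue [none], visited so far: [23, 19, 33, 20]
  queue [25, 47] -> pop 25, enqueue [none], visited so far: [23, 19, 33, 20, 25]
  queue [47] -> pop 47, enqueue [35], visited so far: [23, 19, 33, 20, 25, 47]
  queue [35] -> pop 35, enqueue [34, 37], visited so far: [23, 19, 33, 20, 25, 47, 35]
  queue [34, 37] -> pop 34, enqueue [none], visited so far: [23, 19, 33, 20, 25, 47, 35, 34]
  queue [37] -> pop 37, enqueue [40], visited so far: [23, 19, 33, 20, 25, 47, 35, 34, 37]
  queue [40] -> pop 40, enqueue [none], visited so far: [23, 19, 33, 20, 25, 47, 35, 34, 37, 40]
Result: [23, 19, 33, 20, 25, 47, 35, 34, 37, 40]


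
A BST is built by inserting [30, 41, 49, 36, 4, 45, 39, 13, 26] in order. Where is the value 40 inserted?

Starting tree (level order): [30, 4, 41, None, 13, 36, 49, None, 26, None, 39, 45]
Insertion path: 30 -> 41 -> 36 -> 39
Result: insert 40 as right child of 39
Final tree (level order): [30, 4, 41, None, 13, 36, 49, None, 26, None, 39, 45, None, None, None, None, 40]


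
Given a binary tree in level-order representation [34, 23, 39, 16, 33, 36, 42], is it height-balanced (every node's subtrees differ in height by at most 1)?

Tree (level-order array): [34, 23, 39, 16, 33, 36, 42]
Definition: a tree is height-balanced if, at every node, |h(left) - h(right)| <= 1 (empty subtree has height -1).
Bottom-up per-node check:
  node 16: h_left=-1, h_right=-1, diff=0 [OK], height=0
  node 33: h_left=-1, h_right=-1, diff=0 [OK], height=0
  node 23: h_left=0, h_right=0, diff=0 [OK], height=1
  node 36: h_left=-1, h_right=-1, diff=0 [OK], height=0
  node 42: h_left=-1, h_right=-1, diff=0 [OK], height=0
  node 39: h_left=0, h_right=0, diff=0 [OK], height=1
  node 34: h_left=1, h_right=1, diff=0 [OK], height=2
All nodes satisfy the balance condition.
Result: Balanced


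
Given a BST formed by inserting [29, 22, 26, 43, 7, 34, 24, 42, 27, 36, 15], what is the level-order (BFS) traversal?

Tree insertion order: [29, 22, 26, 43, 7, 34, 24, 42, 27, 36, 15]
Tree (level-order array): [29, 22, 43, 7, 26, 34, None, None, 15, 24, 27, None, 42, None, None, None, None, None, None, 36]
BFS from the root, enqueuing left then right child of each popped node:
  queue [29] -> pop 29, enqueue [22, 43], visited so far: [29]
  queue [22, 43] -> pop 22, enqueue [7, 26], visited so far: [29, 22]
  queue [43, 7, 26] -> pop 43, enqueue [34], visited so far: [29, 22, 43]
  queue [7, 26, 34] -> pop 7, enqueue [15], visited so far: [29, 22, 43, 7]
  queue [26, 34, 15] -> pop 26, enqueue [24, 27], visited so far: [29, 22, 43, 7, 26]
  queue [34, 15, 24, 27] -> pop 34, enqueue [42], visited so far: [29, 22, 43, 7, 26, 34]
  queue [15, 24, 27, 42] -> pop 15, enqueue [none], visited so far: [29, 22, 43, 7, 26, 34, 15]
  queue [24, 27, 42] -> pop 24, enqueue [none], visited so far: [29, 22, 43, 7, 26, 34, 15, 24]
  queue [27, 42] -> pop 27, enqueue [none], visited so far: [29, 22, 43, 7, 26, 34, 15, 24, 27]
  queue [42] -> pop 42, enqueue [36], visited so far: [29, 22, 43, 7, 26, 34, 15, 24, 27, 42]
  queue [36] -> pop 36, enqueue [none], visited so far: [29, 22, 43, 7, 26, 34, 15, 24, 27, 42, 36]
Result: [29, 22, 43, 7, 26, 34, 15, 24, 27, 42, 36]


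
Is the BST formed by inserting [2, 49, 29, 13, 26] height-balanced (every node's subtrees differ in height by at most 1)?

Tree (level-order array): [2, None, 49, 29, None, 13, None, None, 26]
Definition: a tree is height-balanced if, at every node, |h(left) - h(right)| <= 1 (empty subtree has height -1).
Bottom-up per-node check:
  node 26: h_left=-1, h_right=-1, diff=0 [OK], height=0
  node 13: h_left=-1, h_right=0, diff=1 [OK], height=1
  node 29: h_left=1, h_right=-1, diff=2 [FAIL (|1--1|=2 > 1)], height=2
  node 49: h_left=2, h_right=-1, diff=3 [FAIL (|2--1|=3 > 1)], height=3
  node 2: h_left=-1, h_right=3, diff=4 [FAIL (|-1-3|=4 > 1)], height=4
Node 29 violates the condition: |1 - -1| = 2 > 1.
Result: Not balanced


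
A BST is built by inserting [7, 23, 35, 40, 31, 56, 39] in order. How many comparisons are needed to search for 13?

Search path for 13: 7 -> 23
Found: False
Comparisons: 2


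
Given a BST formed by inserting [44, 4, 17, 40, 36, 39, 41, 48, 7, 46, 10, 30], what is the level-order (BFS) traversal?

Tree insertion order: [44, 4, 17, 40, 36, 39, 41, 48, 7, 46, 10, 30]
Tree (level-order array): [44, 4, 48, None, 17, 46, None, 7, 40, None, None, None, 10, 36, 41, None, None, 30, 39]
BFS from the root, enqueuing left then right child of each popped node:
  queue [44] -> pop 44, enqueue [4, 48], visited so far: [44]
  queue [4, 48] -> pop 4, enqueue [17], visited so far: [44, 4]
  queue [48, 17] -> pop 48, enqueue [46], visited so far: [44, 4, 48]
  queue [17, 46] -> pop 17, enqueue [7, 40], visited so far: [44, 4, 48, 17]
  queue [46, 7, 40] -> pop 46, enqueue [none], visited so far: [44, 4, 48, 17, 46]
  queue [7, 40] -> pop 7, enqueue [10], visited so far: [44, 4, 48, 17, 46, 7]
  queue [40, 10] -> pop 40, enqueue [36, 41], visited so far: [44, 4, 48, 17, 46, 7, 40]
  queue [10, 36, 41] -> pop 10, enqueue [none], visited so far: [44, 4, 48, 17, 46, 7, 40, 10]
  queue [36, 41] -> pop 36, enqueue [30, 39], visited so far: [44, 4, 48, 17, 46, 7, 40, 10, 36]
  queue [41, 30, 39] -> pop 41, enqueue [none], visited so far: [44, 4, 48, 17, 46, 7, 40, 10, 36, 41]
  queue [30, 39] -> pop 30, enqueue [none], visited so far: [44, 4, 48, 17, 46, 7, 40, 10, 36, 41, 30]
  queue [39] -> pop 39, enqueue [none], visited so far: [44, 4, 48, 17, 46, 7, 40, 10, 36, 41, 30, 39]
Result: [44, 4, 48, 17, 46, 7, 40, 10, 36, 41, 30, 39]


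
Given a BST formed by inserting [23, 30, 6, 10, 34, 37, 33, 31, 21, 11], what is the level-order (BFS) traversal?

Tree insertion order: [23, 30, 6, 10, 34, 37, 33, 31, 21, 11]
Tree (level-order array): [23, 6, 30, None, 10, None, 34, None, 21, 33, 37, 11, None, 31]
BFS from the root, enqueuing left then right child of each popped node:
  queue [23] -> pop 23, enqueue [6, 30], visited so far: [23]
  queue [6, 30] -> pop 6, enqueue [10], visited so far: [23, 6]
  queue [30, 10] -> pop 30, enqueue [34], visited so far: [23, 6, 30]
  queue [10, 34] -> pop 10, enqueue [21], visited so far: [23, 6, 30, 10]
  queue [34, 21] -> pop 34, enqueue [33, 37], visited so far: [23, 6, 30, 10, 34]
  queue [21, 33, 37] -> pop 21, enqueue [11], visited so far: [23, 6, 30, 10, 34, 21]
  queue [33, 37, 11] -> pop 33, enqueue [31], visited so far: [23, 6, 30, 10, 34, 21, 33]
  queue [37, 11, 31] -> pop 37, enqueue [none], visited so far: [23, 6, 30, 10, 34, 21, 33, 37]
  queue [11, 31] -> pop 11, enqueue [none], visited so far: [23, 6, 30, 10, 34, 21, 33, 37, 11]
  queue [31] -> pop 31, enqueue [none], visited so far: [23, 6, 30, 10, 34, 21, 33, 37, 11, 31]
Result: [23, 6, 30, 10, 34, 21, 33, 37, 11, 31]


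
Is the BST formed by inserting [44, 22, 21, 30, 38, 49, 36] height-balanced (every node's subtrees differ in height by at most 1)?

Tree (level-order array): [44, 22, 49, 21, 30, None, None, None, None, None, 38, 36]
Definition: a tree is height-balanced if, at every node, |h(left) - h(right)| <= 1 (empty subtree has height -1).
Bottom-up per-node check:
  node 21: h_left=-1, h_right=-1, diff=0 [OK], height=0
  node 36: h_left=-1, h_right=-1, diff=0 [OK], height=0
  node 38: h_left=0, h_right=-1, diff=1 [OK], height=1
  node 30: h_left=-1, h_right=1, diff=2 [FAIL (|-1-1|=2 > 1)], height=2
  node 22: h_left=0, h_right=2, diff=2 [FAIL (|0-2|=2 > 1)], height=3
  node 49: h_left=-1, h_right=-1, diff=0 [OK], height=0
  node 44: h_left=3, h_right=0, diff=3 [FAIL (|3-0|=3 > 1)], height=4
Node 30 violates the condition: |-1 - 1| = 2 > 1.
Result: Not balanced


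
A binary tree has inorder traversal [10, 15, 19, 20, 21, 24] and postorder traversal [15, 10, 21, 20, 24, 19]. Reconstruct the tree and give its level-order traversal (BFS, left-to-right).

Inorder:   [10, 15, 19, 20, 21, 24]
Postorder: [15, 10, 21, 20, 24, 19]
Algorithm: postorder visits root last, so walk postorder right-to-left;
each value is the root of the current inorder slice — split it at that
value, recurse on the right subtree first, then the left.
Recursive splits:
  root=19; inorder splits into left=[10, 15], right=[20, 21, 24]
  root=24; inorder splits into left=[20, 21], right=[]
  root=20; inorder splits into left=[], right=[21]
  root=21; inorder splits into left=[], right=[]
  root=10; inorder splits into left=[], right=[15]
  root=15; inorder splits into left=[], right=[]
Reconstructed level-order: [19, 10, 24, 15, 20, 21]


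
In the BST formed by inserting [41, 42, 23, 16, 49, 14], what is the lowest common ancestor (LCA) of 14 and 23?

Tree insertion order: [41, 42, 23, 16, 49, 14]
Tree (level-order array): [41, 23, 42, 16, None, None, 49, 14]
In a BST, the LCA of p=14, q=23 is the first node v on the
root-to-leaf path with p <= v <= q (go left if both < v, right if both > v).
Walk from root:
  at 41: both 14 and 23 < 41, go left
  at 23: 14 <= 23 <= 23, this is the LCA
LCA = 23


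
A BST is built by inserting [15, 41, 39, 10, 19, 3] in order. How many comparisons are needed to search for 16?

Search path for 16: 15 -> 41 -> 39 -> 19
Found: False
Comparisons: 4


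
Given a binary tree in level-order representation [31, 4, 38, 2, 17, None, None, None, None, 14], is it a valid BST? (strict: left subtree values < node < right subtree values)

Level-order array: [31, 4, 38, 2, 17, None, None, None, None, 14]
Validate using subtree bounds (lo, hi): at each node, require lo < value < hi,
then recurse left with hi=value and right with lo=value.
Preorder trace (stopping at first violation):
  at node 31 with bounds (-inf, +inf): OK
  at node 4 with bounds (-inf, 31): OK
  at node 2 with bounds (-inf, 4): OK
  at node 17 with bounds (4, 31): OK
  at node 14 with bounds (4, 17): OK
  at node 38 with bounds (31, +inf): OK
No violation found at any node.
Result: Valid BST


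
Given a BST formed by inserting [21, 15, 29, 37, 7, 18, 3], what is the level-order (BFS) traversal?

Tree insertion order: [21, 15, 29, 37, 7, 18, 3]
Tree (level-order array): [21, 15, 29, 7, 18, None, 37, 3]
BFS from the root, enqueuing left then right child of each popped node:
  queue [21] -> pop 21, enqueue [15, 29], visited so far: [21]
  queue [15, 29] -> pop 15, enqueue [7, 18], visited so far: [21, 15]
  queue [29, 7, 18] -> pop 29, enqueue [37], visited so far: [21, 15, 29]
  queue [7, 18, 37] -> pop 7, enqueue [3], visited so far: [21, 15, 29, 7]
  queue [18, 37, 3] -> pop 18, enqueue [none], visited so far: [21, 15, 29, 7, 18]
  queue [37, 3] -> pop 37, enqueue [none], visited so far: [21, 15, 29, 7, 18, 37]
  queue [3] -> pop 3, enqueue [none], visited so far: [21, 15, 29, 7, 18, 37, 3]
Result: [21, 15, 29, 7, 18, 37, 3]


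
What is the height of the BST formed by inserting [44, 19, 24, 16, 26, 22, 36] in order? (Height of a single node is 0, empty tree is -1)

Insertion order: [44, 19, 24, 16, 26, 22, 36]
Tree (level-order array): [44, 19, None, 16, 24, None, None, 22, 26, None, None, None, 36]
Compute height bottom-up (empty subtree = -1):
  height(16) = 1 + max(-1, -1) = 0
  height(22) = 1 + max(-1, -1) = 0
  height(36) = 1 + max(-1, -1) = 0
  height(26) = 1 + max(-1, 0) = 1
  height(24) = 1 + max(0, 1) = 2
  height(19) = 1 + max(0, 2) = 3
  height(44) = 1 + max(3, -1) = 4
Height = 4


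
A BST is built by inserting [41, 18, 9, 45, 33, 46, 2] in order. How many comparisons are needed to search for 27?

Search path for 27: 41 -> 18 -> 33
Found: False
Comparisons: 3


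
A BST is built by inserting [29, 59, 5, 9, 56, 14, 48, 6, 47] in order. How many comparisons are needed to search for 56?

Search path for 56: 29 -> 59 -> 56
Found: True
Comparisons: 3


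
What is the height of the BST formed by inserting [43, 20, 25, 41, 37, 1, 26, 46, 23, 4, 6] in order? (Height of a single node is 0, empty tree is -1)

Insertion order: [43, 20, 25, 41, 37, 1, 26, 46, 23, 4, 6]
Tree (level-order array): [43, 20, 46, 1, 25, None, None, None, 4, 23, 41, None, 6, None, None, 37, None, None, None, 26]
Compute height bottom-up (empty subtree = -1):
  height(6) = 1 + max(-1, -1) = 0
  height(4) = 1 + max(-1, 0) = 1
  height(1) = 1 + max(-1, 1) = 2
  height(23) = 1 + max(-1, -1) = 0
  height(26) = 1 + max(-1, -1) = 0
  height(37) = 1 + max(0, -1) = 1
  height(41) = 1 + max(1, -1) = 2
  height(25) = 1 + max(0, 2) = 3
  height(20) = 1 + max(2, 3) = 4
  height(46) = 1 + max(-1, -1) = 0
  height(43) = 1 + max(4, 0) = 5
Height = 5


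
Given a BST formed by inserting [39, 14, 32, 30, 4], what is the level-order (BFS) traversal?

Tree insertion order: [39, 14, 32, 30, 4]
Tree (level-order array): [39, 14, None, 4, 32, None, None, 30]
BFS from the root, enqueuing left then right child of each popped node:
  queue [39] -> pop 39, enqueue [14], visited so far: [39]
  queue [14] -> pop 14, enqueue [4, 32], visited so far: [39, 14]
  queue [4, 32] -> pop 4, enqueue [none], visited so far: [39, 14, 4]
  queue [32] -> pop 32, enqueue [30], visited so far: [39, 14, 4, 32]
  queue [30] -> pop 30, enqueue [none], visited so far: [39, 14, 4, 32, 30]
Result: [39, 14, 4, 32, 30]


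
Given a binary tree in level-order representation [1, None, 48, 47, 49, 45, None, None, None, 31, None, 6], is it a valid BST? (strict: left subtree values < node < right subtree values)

Level-order array: [1, None, 48, 47, 49, 45, None, None, None, 31, None, 6]
Validate using subtree bounds (lo, hi): at each node, require lo < value < hi,
then recurse left with hi=value and right with lo=value.
Preorder trace (stopping at first violation):
  at node 1 with bounds (-inf, +inf): OK
  at node 48 with bounds (1, +inf): OK
  at node 47 with bounds (1, 48): OK
  at node 45 with bounds (1, 47): OK
  at node 31 with bounds (1, 45): OK
  at node 6 with bounds (1, 31): OK
  at node 49 with bounds (48, +inf): OK
No violation found at any node.
Result: Valid BST


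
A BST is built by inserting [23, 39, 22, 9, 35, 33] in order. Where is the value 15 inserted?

Starting tree (level order): [23, 22, 39, 9, None, 35, None, None, None, 33]
Insertion path: 23 -> 22 -> 9
Result: insert 15 as right child of 9
Final tree (level order): [23, 22, 39, 9, None, 35, None, None, 15, 33]


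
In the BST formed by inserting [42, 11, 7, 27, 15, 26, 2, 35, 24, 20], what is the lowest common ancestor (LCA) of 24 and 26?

Tree insertion order: [42, 11, 7, 27, 15, 26, 2, 35, 24, 20]
Tree (level-order array): [42, 11, None, 7, 27, 2, None, 15, 35, None, None, None, 26, None, None, 24, None, 20]
In a BST, the LCA of p=24, q=26 is the first node v on the
root-to-leaf path with p <= v <= q (go left if both < v, right if both > v).
Walk from root:
  at 42: both 24 and 26 < 42, go left
  at 11: both 24 and 26 > 11, go right
  at 27: both 24 and 26 < 27, go left
  at 15: both 24 and 26 > 15, go right
  at 26: 24 <= 26 <= 26, this is the LCA
LCA = 26


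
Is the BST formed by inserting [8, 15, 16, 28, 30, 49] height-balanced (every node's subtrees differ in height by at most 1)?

Tree (level-order array): [8, None, 15, None, 16, None, 28, None, 30, None, 49]
Definition: a tree is height-balanced if, at every node, |h(left) - h(right)| <= 1 (empty subtree has height -1).
Bottom-up per-node check:
  node 49: h_left=-1, h_right=-1, diff=0 [OK], height=0
  node 30: h_left=-1, h_right=0, diff=1 [OK], height=1
  node 28: h_left=-1, h_right=1, diff=2 [FAIL (|-1-1|=2 > 1)], height=2
  node 16: h_left=-1, h_right=2, diff=3 [FAIL (|-1-2|=3 > 1)], height=3
  node 15: h_left=-1, h_right=3, diff=4 [FAIL (|-1-3|=4 > 1)], height=4
  node 8: h_left=-1, h_right=4, diff=5 [FAIL (|-1-4|=5 > 1)], height=5
Node 28 violates the condition: |-1 - 1| = 2 > 1.
Result: Not balanced


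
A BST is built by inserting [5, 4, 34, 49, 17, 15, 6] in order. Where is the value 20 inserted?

Starting tree (level order): [5, 4, 34, None, None, 17, 49, 15, None, None, None, 6]
Insertion path: 5 -> 34 -> 17
Result: insert 20 as right child of 17
Final tree (level order): [5, 4, 34, None, None, 17, 49, 15, 20, None, None, 6]


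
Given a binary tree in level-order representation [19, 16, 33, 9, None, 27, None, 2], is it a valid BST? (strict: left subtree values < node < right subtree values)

Level-order array: [19, 16, 33, 9, None, 27, None, 2]
Validate using subtree bounds (lo, hi): at each node, require lo < value < hi,
then recurse left with hi=value and right with lo=value.
Preorder trace (stopping at first violation):
  at node 19 with bounds (-inf, +inf): OK
  at node 16 with bounds (-inf, 19): OK
  at node 9 with bounds (-inf, 16): OK
  at node 2 with bounds (-inf, 9): OK
  at node 33 with bounds (19, +inf): OK
  at node 27 with bounds (19, 33): OK
No violation found at any node.
Result: Valid BST


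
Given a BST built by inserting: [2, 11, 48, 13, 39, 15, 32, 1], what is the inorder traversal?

Tree insertion order: [2, 11, 48, 13, 39, 15, 32, 1]
Tree (level-order array): [2, 1, 11, None, None, None, 48, 13, None, None, 39, 15, None, None, 32]
Inorder traversal: [1, 2, 11, 13, 15, 32, 39, 48]


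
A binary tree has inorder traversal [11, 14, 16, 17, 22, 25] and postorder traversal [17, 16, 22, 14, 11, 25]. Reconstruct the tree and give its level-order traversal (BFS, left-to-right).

Inorder:   [11, 14, 16, 17, 22, 25]
Postorder: [17, 16, 22, 14, 11, 25]
Algorithm: postorder visits root last, so walk postorder right-to-left;
each value is the root of the current inorder slice — split it at that
value, recurse on the right subtree first, then the left.
Recursive splits:
  root=25; inorder splits into left=[11, 14, 16, 17, 22], right=[]
  root=11; inorder splits into left=[], right=[14, 16, 17, 22]
  root=14; inorder splits into left=[], right=[16, 17, 22]
  root=22; inorder splits into left=[16, 17], right=[]
  root=16; inorder splits into left=[], right=[17]
  root=17; inorder splits into left=[], right=[]
Reconstructed level-order: [25, 11, 14, 22, 16, 17]


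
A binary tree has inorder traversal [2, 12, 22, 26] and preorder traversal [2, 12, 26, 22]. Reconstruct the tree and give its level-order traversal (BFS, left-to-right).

Inorder:  [2, 12, 22, 26]
Preorder: [2, 12, 26, 22]
Algorithm: preorder visits root first, so consume preorder in order;
for each root, split the current inorder slice at that value into
left-subtree inorder and right-subtree inorder, then recurse.
Recursive splits:
  root=2; inorder splits into left=[], right=[12, 22, 26]
  root=12; inorder splits into left=[], right=[22, 26]
  root=26; inorder splits into left=[22], right=[]
  root=22; inorder splits into left=[], right=[]
Reconstructed level-order: [2, 12, 26, 22]


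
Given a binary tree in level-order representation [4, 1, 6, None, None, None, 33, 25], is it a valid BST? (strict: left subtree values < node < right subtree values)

Level-order array: [4, 1, 6, None, None, None, 33, 25]
Validate using subtree bounds (lo, hi): at each node, require lo < value < hi,
then recurse left with hi=value and right with lo=value.
Preorder trace (stopping at first violation):
  at node 4 with bounds (-inf, +inf): OK
  at node 1 with bounds (-inf, 4): OK
  at node 6 with bounds (4, +inf): OK
  at node 33 with bounds (6, +inf): OK
  at node 25 with bounds (6, 33): OK
No violation found at any node.
Result: Valid BST


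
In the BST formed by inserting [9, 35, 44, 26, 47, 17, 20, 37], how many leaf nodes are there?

Tree built from: [9, 35, 44, 26, 47, 17, 20, 37]
Tree (level-order array): [9, None, 35, 26, 44, 17, None, 37, 47, None, 20]
Rule: A leaf has 0 children.
Per-node child counts:
  node 9: 1 child(ren)
  node 35: 2 child(ren)
  node 26: 1 child(ren)
  node 17: 1 child(ren)
  node 20: 0 child(ren)
  node 44: 2 child(ren)
  node 37: 0 child(ren)
  node 47: 0 child(ren)
Matching nodes: [20, 37, 47]
Count of leaf nodes: 3


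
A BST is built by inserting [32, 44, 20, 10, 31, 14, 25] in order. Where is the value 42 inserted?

Starting tree (level order): [32, 20, 44, 10, 31, None, None, None, 14, 25]
Insertion path: 32 -> 44
Result: insert 42 as left child of 44
Final tree (level order): [32, 20, 44, 10, 31, 42, None, None, 14, 25]


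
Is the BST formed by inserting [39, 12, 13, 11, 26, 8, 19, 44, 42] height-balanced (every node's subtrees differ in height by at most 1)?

Tree (level-order array): [39, 12, 44, 11, 13, 42, None, 8, None, None, 26, None, None, None, None, 19]
Definition: a tree is height-balanced if, at every node, |h(left) - h(right)| <= 1 (empty subtree has height -1).
Bottom-up per-node check:
  node 8: h_left=-1, h_right=-1, diff=0 [OK], height=0
  node 11: h_left=0, h_right=-1, diff=1 [OK], height=1
  node 19: h_left=-1, h_right=-1, diff=0 [OK], height=0
  node 26: h_left=0, h_right=-1, diff=1 [OK], height=1
  node 13: h_left=-1, h_right=1, diff=2 [FAIL (|-1-1|=2 > 1)], height=2
  node 12: h_left=1, h_right=2, diff=1 [OK], height=3
  node 42: h_left=-1, h_right=-1, diff=0 [OK], height=0
  node 44: h_left=0, h_right=-1, diff=1 [OK], height=1
  node 39: h_left=3, h_right=1, diff=2 [FAIL (|3-1|=2 > 1)], height=4
Node 13 violates the condition: |-1 - 1| = 2 > 1.
Result: Not balanced


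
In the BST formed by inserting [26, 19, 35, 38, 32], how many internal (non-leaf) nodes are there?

Tree built from: [26, 19, 35, 38, 32]
Tree (level-order array): [26, 19, 35, None, None, 32, 38]
Rule: An internal node has at least one child.
Per-node child counts:
  node 26: 2 child(ren)
  node 19: 0 child(ren)
  node 35: 2 child(ren)
  node 32: 0 child(ren)
  node 38: 0 child(ren)
Matching nodes: [26, 35]
Count of internal (non-leaf) nodes: 2


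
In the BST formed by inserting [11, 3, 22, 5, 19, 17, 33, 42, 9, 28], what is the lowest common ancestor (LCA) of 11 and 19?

Tree insertion order: [11, 3, 22, 5, 19, 17, 33, 42, 9, 28]
Tree (level-order array): [11, 3, 22, None, 5, 19, 33, None, 9, 17, None, 28, 42]
In a BST, the LCA of p=11, q=19 is the first node v on the
root-to-leaf path with p <= v <= q (go left if both < v, right if both > v).
Walk from root:
  at 11: 11 <= 11 <= 19, this is the LCA
LCA = 11


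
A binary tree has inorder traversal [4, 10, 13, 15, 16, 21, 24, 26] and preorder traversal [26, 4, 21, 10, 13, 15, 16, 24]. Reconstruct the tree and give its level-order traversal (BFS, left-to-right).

Inorder:  [4, 10, 13, 15, 16, 21, 24, 26]
Preorder: [26, 4, 21, 10, 13, 15, 16, 24]
Algorithm: preorder visits root first, so consume preorder in order;
for each root, split the current inorder slice at that value into
left-subtree inorder and right-subtree inorder, then recurse.
Recursive splits:
  root=26; inorder splits into left=[4, 10, 13, 15, 16, 21, 24], right=[]
  root=4; inorder splits into left=[], right=[10, 13, 15, 16, 21, 24]
  root=21; inorder splits into left=[10, 13, 15, 16], right=[24]
  root=10; inorder splits into left=[], right=[13, 15, 16]
  root=13; inorder splits into left=[], right=[15, 16]
  root=15; inorder splits into left=[], right=[16]
  root=16; inorder splits into left=[], right=[]
  root=24; inorder splits into left=[], right=[]
Reconstructed level-order: [26, 4, 21, 10, 24, 13, 15, 16]


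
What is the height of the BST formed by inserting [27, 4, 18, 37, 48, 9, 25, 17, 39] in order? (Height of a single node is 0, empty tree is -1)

Insertion order: [27, 4, 18, 37, 48, 9, 25, 17, 39]
Tree (level-order array): [27, 4, 37, None, 18, None, 48, 9, 25, 39, None, None, 17]
Compute height bottom-up (empty subtree = -1):
  height(17) = 1 + max(-1, -1) = 0
  height(9) = 1 + max(-1, 0) = 1
  height(25) = 1 + max(-1, -1) = 0
  height(18) = 1 + max(1, 0) = 2
  height(4) = 1 + max(-1, 2) = 3
  height(39) = 1 + max(-1, -1) = 0
  height(48) = 1 + max(0, -1) = 1
  height(37) = 1 + max(-1, 1) = 2
  height(27) = 1 + max(3, 2) = 4
Height = 4


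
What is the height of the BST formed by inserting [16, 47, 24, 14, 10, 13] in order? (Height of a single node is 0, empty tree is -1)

Insertion order: [16, 47, 24, 14, 10, 13]
Tree (level-order array): [16, 14, 47, 10, None, 24, None, None, 13]
Compute height bottom-up (empty subtree = -1):
  height(13) = 1 + max(-1, -1) = 0
  height(10) = 1 + max(-1, 0) = 1
  height(14) = 1 + max(1, -1) = 2
  height(24) = 1 + max(-1, -1) = 0
  height(47) = 1 + max(0, -1) = 1
  height(16) = 1 + max(2, 1) = 3
Height = 3


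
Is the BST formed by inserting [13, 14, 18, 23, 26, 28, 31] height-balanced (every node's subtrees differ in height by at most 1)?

Tree (level-order array): [13, None, 14, None, 18, None, 23, None, 26, None, 28, None, 31]
Definition: a tree is height-balanced if, at every node, |h(left) - h(right)| <= 1 (empty subtree has height -1).
Bottom-up per-node check:
  node 31: h_left=-1, h_right=-1, diff=0 [OK], height=0
  node 28: h_left=-1, h_right=0, diff=1 [OK], height=1
  node 26: h_left=-1, h_right=1, diff=2 [FAIL (|-1-1|=2 > 1)], height=2
  node 23: h_left=-1, h_right=2, diff=3 [FAIL (|-1-2|=3 > 1)], height=3
  node 18: h_left=-1, h_right=3, diff=4 [FAIL (|-1-3|=4 > 1)], height=4
  node 14: h_left=-1, h_right=4, diff=5 [FAIL (|-1-4|=5 > 1)], height=5
  node 13: h_left=-1, h_right=5, diff=6 [FAIL (|-1-5|=6 > 1)], height=6
Node 26 violates the condition: |-1 - 1| = 2 > 1.
Result: Not balanced


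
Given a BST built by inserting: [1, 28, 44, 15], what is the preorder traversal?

Tree insertion order: [1, 28, 44, 15]
Tree (level-order array): [1, None, 28, 15, 44]
Preorder traversal: [1, 28, 15, 44]


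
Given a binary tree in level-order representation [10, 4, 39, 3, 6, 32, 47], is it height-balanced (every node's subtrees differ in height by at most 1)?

Tree (level-order array): [10, 4, 39, 3, 6, 32, 47]
Definition: a tree is height-balanced if, at every node, |h(left) - h(right)| <= 1 (empty subtree has height -1).
Bottom-up per-node check:
  node 3: h_left=-1, h_right=-1, diff=0 [OK], height=0
  node 6: h_left=-1, h_right=-1, diff=0 [OK], height=0
  node 4: h_left=0, h_right=0, diff=0 [OK], height=1
  node 32: h_left=-1, h_right=-1, diff=0 [OK], height=0
  node 47: h_left=-1, h_right=-1, diff=0 [OK], height=0
  node 39: h_left=0, h_right=0, diff=0 [OK], height=1
  node 10: h_left=1, h_right=1, diff=0 [OK], height=2
All nodes satisfy the balance condition.
Result: Balanced


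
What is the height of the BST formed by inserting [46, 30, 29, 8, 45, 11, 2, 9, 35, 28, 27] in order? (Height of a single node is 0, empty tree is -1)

Insertion order: [46, 30, 29, 8, 45, 11, 2, 9, 35, 28, 27]
Tree (level-order array): [46, 30, None, 29, 45, 8, None, 35, None, 2, 11, None, None, None, None, 9, 28, None, None, 27]
Compute height bottom-up (empty subtree = -1):
  height(2) = 1 + max(-1, -1) = 0
  height(9) = 1 + max(-1, -1) = 0
  height(27) = 1 + max(-1, -1) = 0
  height(28) = 1 + max(0, -1) = 1
  height(11) = 1 + max(0, 1) = 2
  height(8) = 1 + max(0, 2) = 3
  height(29) = 1 + max(3, -1) = 4
  height(35) = 1 + max(-1, -1) = 0
  height(45) = 1 + max(0, -1) = 1
  height(30) = 1 + max(4, 1) = 5
  height(46) = 1 + max(5, -1) = 6
Height = 6


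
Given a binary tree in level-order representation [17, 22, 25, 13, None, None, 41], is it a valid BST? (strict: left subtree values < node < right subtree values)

Level-order array: [17, 22, 25, 13, None, None, 41]
Validate using subtree bounds (lo, hi): at each node, require lo < value < hi,
then recurse left with hi=value and right with lo=value.
Preorder trace (stopping at first violation):
  at node 17 with bounds (-inf, +inf): OK
  at node 22 with bounds (-inf, 17): VIOLATION
Node 22 violates its bound: not (-inf < 22 < 17).
Result: Not a valid BST


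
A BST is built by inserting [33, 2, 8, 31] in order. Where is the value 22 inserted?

Starting tree (level order): [33, 2, None, None, 8, None, 31]
Insertion path: 33 -> 2 -> 8 -> 31
Result: insert 22 as left child of 31
Final tree (level order): [33, 2, None, None, 8, None, 31, 22]
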